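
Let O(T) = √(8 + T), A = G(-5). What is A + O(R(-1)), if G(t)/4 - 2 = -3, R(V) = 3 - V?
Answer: -4 + 2*√3 ≈ -0.53590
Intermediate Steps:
G(t) = -4 (G(t) = 8 + 4*(-3) = 8 - 12 = -4)
A = -4
A + O(R(-1)) = -4 + √(8 + (3 - 1*(-1))) = -4 + √(8 + (3 + 1)) = -4 + √(8 + 4) = -4 + √12 = -4 + 2*√3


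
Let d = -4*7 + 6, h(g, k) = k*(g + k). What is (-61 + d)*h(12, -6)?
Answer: 2988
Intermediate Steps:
d = -22 (d = -28 + 6 = -22)
(-61 + d)*h(12, -6) = (-61 - 22)*(-6*(12 - 6)) = -(-498)*6 = -83*(-36) = 2988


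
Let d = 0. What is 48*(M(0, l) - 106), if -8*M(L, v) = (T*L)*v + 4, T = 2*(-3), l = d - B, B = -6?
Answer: -5112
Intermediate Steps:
l = 6 (l = 0 - 1*(-6) = 0 + 6 = 6)
T = -6
M(L, v) = -1/2 + 3*L*v/4 (M(L, v) = -((-6*L)*v + 4)/8 = -(-6*L*v + 4)/8 = -(4 - 6*L*v)/8 = -1/2 + 3*L*v/4)
48*(M(0, l) - 106) = 48*((-1/2 + (3/4)*0*6) - 106) = 48*((-1/2 + 0) - 106) = 48*(-1/2 - 106) = 48*(-213/2) = -5112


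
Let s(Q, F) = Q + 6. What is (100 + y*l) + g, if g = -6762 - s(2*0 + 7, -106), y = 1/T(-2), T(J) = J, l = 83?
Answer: -13433/2 ≈ -6716.5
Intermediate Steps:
s(Q, F) = 6 + Q
y = -½ (y = 1/(-2) = -½ ≈ -0.50000)
g = -6775 (g = -6762 - (6 + (2*0 + 7)) = -6762 - (6 + (0 + 7)) = -6762 - (6 + 7) = -6762 - 1*13 = -6762 - 13 = -6775)
(100 + y*l) + g = (100 - ½*83) - 6775 = (100 - 83/2) - 6775 = 117/2 - 6775 = -13433/2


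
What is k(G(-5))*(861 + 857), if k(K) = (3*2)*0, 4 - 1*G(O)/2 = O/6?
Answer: 0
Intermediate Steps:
G(O) = 8 - O/3 (G(O) = 8 - 2*O/6 = 8 - O/3)
k(K) = 0 (k(K) = 6*0 = 0)
k(G(-5))*(861 + 857) = 0*(861 + 857) = 0*1718 = 0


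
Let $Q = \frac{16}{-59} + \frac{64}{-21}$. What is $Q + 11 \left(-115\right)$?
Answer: $- \frac{1571447}{1239} \approx -1268.3$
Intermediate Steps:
$Q = - \frac{4112}{1239}$ ($Q = 16 \left(- \frac{1}{59}\right) + 64 \left(- \frac{1}{21}\right) = - \frac{16}{59} - \frac{64}{21} = - \frac{4112}{1239} \approx -3.3188$)
$Q + 11 \left(-115\right) = - \frac{4112}{1239} + 11 \left(-115\right) = - \frac{4112}{1239} - 1265 = - \frac{1571447}{1239}$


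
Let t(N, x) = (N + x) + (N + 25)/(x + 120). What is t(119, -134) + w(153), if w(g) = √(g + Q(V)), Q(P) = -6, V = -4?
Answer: -177/7 + 7*√3 ≈ -13.161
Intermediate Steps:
w(g) = √(-6 + g) (w(g) = √(g - 6) = √(-6 + g))
t(N, x) = N + x + (25 + N)/(120 + x) (t(N, x) = (N + x) + (25 + N)/(120 + x) = N + x + (25 + N)/(120 + x))
t(119, -134) + w(153) = (25 + (-134)² + 120*(-134) + 121*119 + 119*(-134))/(120 - 134) + √(-6 + 153) = (25 + 17956 - 16080 + 14399 - 15946)/(-14) + √147 = -1/14*354 + 7*√3 = -177/7 + 7*√3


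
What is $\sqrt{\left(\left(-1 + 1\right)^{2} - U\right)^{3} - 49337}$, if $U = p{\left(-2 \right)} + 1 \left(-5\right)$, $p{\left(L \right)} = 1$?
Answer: $i \sqrt{49273} \approx 221.98 i$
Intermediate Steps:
$U = -4$ ($U = 1 + 1 \left(-5\right) = 1 - 5 = -4$)
$\sqrt{\left(\left(-1 + 1\right)^{2} - U\right)^{3} - 49337} = \sqrt{\left(\left(-1 + 1\right)^{2} - -4\right)^{3} - 49337} = \sqrt{\left(0^{2} + 4\right)^{3} - 49337} = \sqrt{\left(0 + 4\right)^{3} - 49337} = \sqrt{4^{3} - 49337} = \sqrt{64 - 49337} = \sqrt{-49273} = i \sqrt{49273}$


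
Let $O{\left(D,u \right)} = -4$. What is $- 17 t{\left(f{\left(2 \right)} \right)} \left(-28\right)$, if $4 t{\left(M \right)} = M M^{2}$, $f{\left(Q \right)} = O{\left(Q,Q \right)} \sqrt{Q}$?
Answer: $- 15232 \sqrt{2} \approx -21541.0$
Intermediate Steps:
$f{\left(Q \right)} = - 4 \sqrt{Q}$
$t{\left(M \right)} = \frac{M^{3}}{4}$ ($t{\left(M \right)} = \frac{M M^{2}}{4} = \frac{M^{3}}{4}$)
$- 17 t{\left(f{\left(2 \right)} \right)} \left(-28\right) = - 17 \frac{\left(- 4 \sqrt{2}\right)^{3}}{4} \left(-28\right) = - 17 \frac{\left(-128\right) \sqrt{2}}{4} \left(-28\right) = - 17 \left(- 32 \sqrt{2}\right) \left(-28\right) = 544 \sqrt{2} \left(-28\right) = - 15232 \sqrt{2}$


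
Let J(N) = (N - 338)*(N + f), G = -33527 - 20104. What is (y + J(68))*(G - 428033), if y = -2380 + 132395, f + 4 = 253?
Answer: -21397923200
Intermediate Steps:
f = 249 (f = -4 + 253 = 249)
G = -53631
J(N) = (-338 + N)*(249 + N) (J(N) = (N - 338)*(N + 249) = (-338 + N)*(249 + N))
y = 130015
(y + J(68))*(G - 428033) = (130015 + (-84162 + 68² - 89*68))*(-53631 - 428033) = (130015 + (-84162 + 4624 - 6052))*(-481664) = (130015 - 85590)*(-481664) = 44425*(-481664) = -21397923200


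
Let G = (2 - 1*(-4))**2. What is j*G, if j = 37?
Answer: 1332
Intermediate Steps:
G = 36 (G = (2 + 4)**2 = 6**2 = 36)
j*G = 37*36 = 1332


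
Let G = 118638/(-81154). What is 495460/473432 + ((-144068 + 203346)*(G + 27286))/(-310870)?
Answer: -3883026360042689011/746494084196210 ≈ -5201.7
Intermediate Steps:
G = -59319/40577 (G = 118638*(-1/81154) = -59319/40577 ≈ -1.4619)
495460/473432 + ((-144068 + 203346)*(G + 27286))/(-310870) = 495460/473432 + ((-144068 + 203346)*(-59319/40577 + 27286))/(-310870) = 495460*(1/473432) + (59278*(1107124703/40577))*(-1/310870) = 123865/118358 + (65628138144434/40577)*(-1/310870) = 123865/118358 - 32814069072217/6307085995 = -3883026360042689011/746494084196210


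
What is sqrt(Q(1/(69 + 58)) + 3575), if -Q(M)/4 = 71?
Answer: sqrt(3291) ≈ 57.367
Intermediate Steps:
Q(M) = -284 (Q(M) = -4*71 = -284)
sqrt(Q(1/(69 + 58)) + 3575) = sqrt(-284 + 3575) = sqrt(3291)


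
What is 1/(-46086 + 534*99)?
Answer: 1/6780 ≈ 0.00014749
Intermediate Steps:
1/(-46086 + 534*99) = 1/(-46086 + 52866) = 1/6780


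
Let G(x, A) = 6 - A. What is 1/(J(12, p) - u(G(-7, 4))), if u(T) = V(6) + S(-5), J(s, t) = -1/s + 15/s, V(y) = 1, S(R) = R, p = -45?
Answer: 6/31 ≈ 0.19355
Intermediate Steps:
J(s, t) = 14/s
u(T) = -4 (u(T) = 1 - 5 = -4)
1/(J(12, p) - u(G(-7, 4))) = 1/(14/12 - 1*(-4)) = 1/(14*(1/12) + 4) = 1/(7/6 + 4) = 1/(31/6) = 6/31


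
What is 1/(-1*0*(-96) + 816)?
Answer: 1/816 ≈ 0.0012255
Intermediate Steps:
1/(-1*0*(-96) + 816) = 1/(0*(-96) + 816) = 1/(0 + 816) = 1/816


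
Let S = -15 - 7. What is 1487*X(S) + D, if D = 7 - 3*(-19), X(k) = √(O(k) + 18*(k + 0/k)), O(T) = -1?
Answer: 64 + 1487*I*√397 ≈ 64.0 + 29628.0*I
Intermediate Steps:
S = -22
X(k) = √(-1 + 18*k) (X(k) = √(-1 + 18*(k + 0/k)) = √(-1 + 18*(k + 0)) = √(-1 + 18*k))
D = 64 (D = 7 + 57 = 64)
1487*X(S) + D = 1487*√(-1 + 18*(-22)) + 64 = 1487*√(-1 - 396) + 64 = 1487*√(-397) + 64 = 1487*(I*√397) + 64 = 1487*I*√397 + 64 = 64 + 1487*I*√397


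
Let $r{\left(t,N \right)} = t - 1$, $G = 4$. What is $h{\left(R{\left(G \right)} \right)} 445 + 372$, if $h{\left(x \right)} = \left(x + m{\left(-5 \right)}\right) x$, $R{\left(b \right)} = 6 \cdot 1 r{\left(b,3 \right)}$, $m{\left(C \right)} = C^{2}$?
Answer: $344802$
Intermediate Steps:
$r{\left(t,N \right)} = -1 + t$
$R{\left(b \right)} = -6 + 6 b$ ($R{\left(b \right)} = 6 \cdot 1 \left(-1 + b\right) = 6 \left(-1 + b\right) = -6 + 6 b$)
$h{\left(x \right)} = x \left(25 + x\right)$ ($h{\left(x \right)} = \left(x + \left(-5\right)^{2}\right) x = \left(x + 25\right) x = \left(25 + x\right) x = x \left(25 + x\right)$)
$h{\left(R{\left(G \right)} \right)} 445 + 372 = \left(-6 + 6 \cdot 4\right) \left(25 + \left(-6 + 6 \cdot 4\right)\right) 445 + 372 = \left(-6 + 24\right) \left(25 + \left(-6 + 24\right)\right) 445 + 372 = 18 \left(25 + 18\right) 445 + 372 = 18 \cdot 43 \cdot 445 + 372 = 774 \cdot 445 + 372 = 344430 + 372 = 344802$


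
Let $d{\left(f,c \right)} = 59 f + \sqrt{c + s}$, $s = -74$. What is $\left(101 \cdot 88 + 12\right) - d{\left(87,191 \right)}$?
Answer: $3767 - 3 \sqrt{13} \approx 3756.2$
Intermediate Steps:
$d{\left(f,c \right)} = \sqrt{-74 + c} + 59 f$ ($d{\left(f,c \right)} = 59 f + \sqrt{c - 74} = 59 f + \sqrt{-74 + c} = \sqrt{-74 + c} + 59 f$)
$\left(101 \cdot 88 + 12\right) - d{\left(87,191 \right)} = \left(101 \cdot 88 + 12\right) - \left(\sqrt{-74 + 191} + 59 \cdot 87\right) = \left(8888 + 12\right) - \left(\sqrt{117} + 5133\right) = 8900 - \left(3 \sqrt{13} + 5133\right) = 8900 - \left(5133 + 3 \sqrt{13}\right) = 3767 - 3 \sqrt{13}$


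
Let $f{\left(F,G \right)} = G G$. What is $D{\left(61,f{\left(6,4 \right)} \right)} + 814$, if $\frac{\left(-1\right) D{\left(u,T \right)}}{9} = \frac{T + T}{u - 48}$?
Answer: $\frac{10294}{13} \approx 791.85$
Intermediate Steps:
$f{\left(F,G \right)} = G^{2}$
$D{\left(u,T \right)} = - \frac{18 T}{-48 + u}$ ($D{\left(u,T \right)} = - 9 \frac{T + T}{u - 48} = - 9 \frac{2 T}{-48 + u} = - \frac{18 T}{-48 + u}$)
$D{\left(61,f{\left(6,4 \right)} \right)} + 814 = - \frac{18 \cdot 4^{2}}{-48 + 61} + 814 = \left(-18\right) 16 \cdot \frac{1}{13} + 814 = - \frac{288}{13} + 814 = \frac{10294}{13}$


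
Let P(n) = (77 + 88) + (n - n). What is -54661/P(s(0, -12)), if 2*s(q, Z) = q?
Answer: -54661/165 ≈ -331.28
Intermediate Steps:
s(q, Z) = q/2
P(n) = 165 (P(n) = 165 + 0 = 165)
-54661/P(s(0, -12)) = -54661/165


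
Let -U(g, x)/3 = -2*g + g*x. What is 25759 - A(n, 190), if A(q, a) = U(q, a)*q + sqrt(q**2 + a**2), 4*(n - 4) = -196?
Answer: 1167859 - 25*sqrt(61) ≈ 1.1677e+6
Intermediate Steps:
n = -45 (n = 4 + (1/4)*(-196) = 4 - 49 = -45)
U(g, x) = 6*g - 3*g*x (U(g, x) = -3*(-2*g + g*x) = 6*g - 3*g*x)
A(q, a) = sqrt(a**2 + q**2) + 3*q**2*(2 - a) (A(q, a) = (3*q*(2 - a))*q + sqrt(q**2 + a**2) = 3*q**2*(2 - a) + sqrt(a**2 + q**2) = sqrt(a**2 + q**2) + 3*q**2*(2 - a))
25759 - A(n, 190) = 25759 - (sqrt(190**2 + (-45)**2) + 3*(-45)**2*(2 - 1*190)) = 25759 - (sqrt(36100 + 2025) + 3*2025*(2 - 190)) = 25759 - (sqrt(38125) + 3*2025*(-188)) = 25759 - (25*sqrt(61) - 1142100) = 25759 - (-1142100 + 25*sqrt(61)) = 25759 + (1142100 - 25*sqrt(61)) = 1167859 - 25*sqrt(61)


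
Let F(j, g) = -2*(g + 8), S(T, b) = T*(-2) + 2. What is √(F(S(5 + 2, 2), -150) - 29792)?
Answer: 2*I*√7377 ≈ 171.78*I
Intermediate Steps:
S(T, b) = 2 - 2*T (S(T, b) = -2*T + 2 = 2 - 2*T)
F(j, g) = -16 - 2*g (F(j, g) = -2*(8 + g) = -16 - 2*g)
√(F(S(5 + 2, 2), -150) - 29792) = √((-16 - 2*(-150)) - 29792) = √((-16 + 300) - 29792) = √(284 - 29792) = √(-29508) = 2*I*√7377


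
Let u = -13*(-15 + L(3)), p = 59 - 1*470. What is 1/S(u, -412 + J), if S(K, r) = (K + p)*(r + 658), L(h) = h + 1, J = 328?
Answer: -1/153832 ≈ -6.5006e-6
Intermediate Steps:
p = -411 (p = 59 - 470 = -411)
L(h) = 1 + h
u = 143 (u = -13*(-15 + (1 + 3)) = -13*(-15 + 4) = -13*(-11) = 143)
S(K, r) = (-411 + K)*(658 + r) (S(K, r) = (K - 411)*(r + 658) = (-411 + K)*(658 + r))
1/S(u, -412 + J) = 1/(-270438 - 411*(-412 + 328) + 658*143 + 143*(-412 + 328)) = 1/(-270438 - 411*(-84) + 94094 + 143*(-84)) = 1/(-270438 + 34524 + 94094 - 12012) = 1/(-153832) = -1/153832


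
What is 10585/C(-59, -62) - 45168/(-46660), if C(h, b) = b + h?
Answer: -122107693/1411465 ≈ -86.511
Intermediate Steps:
10585/C(-59, -62) - 45168/(-46660) = 10585/(-62 - 59) - 45168/(-46660) = 10585/(-121) - 45168*(-1/46660) = 10585*(-1/121) + 11292/11665 = -10585/121 + 11292/11665 = -122107693/1411465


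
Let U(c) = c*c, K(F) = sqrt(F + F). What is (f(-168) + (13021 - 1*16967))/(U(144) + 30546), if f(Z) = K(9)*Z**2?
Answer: -1973/25641 + 672*sqrt(2)/407 ≈ 2.2581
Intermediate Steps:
K(F) = sqrt(2)*sqrt(F) (K(F) = sqrt(2*F) = sqrt(2)*sqrt(F))
U(c) = c**2
f(Z) = 3*sqrt(2)*Z**2 (f(Z) = (sqrt(2)*sqrt(9))*Z**2 = (sqrt(2)*3)*Z**2 = (3*sqrt(2))*Z**2 = 3*sqrt(2)*Z**2)
(f(-168) + (13021 - 1*16967))/(U(144) + 30546) = (3*sqrt(2)*(-168)**2 + (13021 - 1*16967))/(144**2 + 30546) = (3*sqrt(2)*28224 + (13021 - 16967))/(20736 + 30546) = (84672*sqrt(2) - 3946)/51282 = (-3946 + 84672*sqrt(2))*(1/51282) = -1973/25641 + 672*sqrt(2)/407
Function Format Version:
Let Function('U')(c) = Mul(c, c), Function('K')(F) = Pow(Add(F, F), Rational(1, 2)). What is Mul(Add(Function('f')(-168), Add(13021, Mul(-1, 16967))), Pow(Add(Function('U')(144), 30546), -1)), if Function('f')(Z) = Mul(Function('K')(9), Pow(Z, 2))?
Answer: Add(Rational(-1973, 25641), Mul(Rational(672, 407), Pow(2, Rational(1, 2)))) ≈ 2.2581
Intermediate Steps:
Function('K')(F) = Mul(Pow(2, Rational(1, 2)), Pow(F, Rational(1, 2))) (Function('K')(F) = Pow(Mul(2, F), Rational(1, 2)) = Mul(Pow(2, Rational(1, 2)), Pow(F, Rational(1, 2))))
Function('U')(c) = Pow(c, 2)
Function('f')(Z) = Mul(3, Pow(2, Rational(1, 2)), Pow(Z, 2)) (Function('f')(Z) = Mul(Mul(Pow(2, Rational(1, 2)), Pow(9, Rational(1, 2))), Pow(Z, 2)) = Mul(Mul(Pow(2, Rational(1, 2)), 3), Pow(Z, 2)) = Mul(Mul(3, Pow(2, Rational(1, 2))), Pow(Z, 2)) = Mul(3, Pow(2, Rational(1, 2)), Pow(Z, 2)))
Mul(Add(Function('f')(-168), Add(13021, Mul(-1, 16967))), Pow(Add(Function('U')(144), 30546), -1)) = Mul(Add(Mul(3, Pow(2, Rational(1, 2)), Pow(-168, 2)), Add(13021, Mul(-1, 16967))), Pow(Add(Pow(144, 2), 30546), -1)) = Mul(Add(Mul(3, Pow(2, Rational(1, 2)), 28224), Add(13021, -16967)), Pow(Add(20736, 30546), -1)) = Mul(Add(Mul(84672, Pow(2, Rational(1, 2))), -3946), Pow(51282, -1)) = Mul(Add(-3946, Mul(84672, Pow(2, Rational(1, 2)))), Rational(1, 51282)) = Add(Rational(-1973, 25641), Mul(Rational(672, 407), Pow(2, Rational(1, 2))))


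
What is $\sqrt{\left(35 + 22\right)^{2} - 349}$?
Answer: $10 \sqrt{29} \approx 53.852$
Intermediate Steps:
$\sqrt{\left(35 + 22\right)^{2} - 349} = \sqrt{57^{2} - 349} = \sqrt{3249 - 349} = \sqrt{2900} = 10 \sqrt{29}$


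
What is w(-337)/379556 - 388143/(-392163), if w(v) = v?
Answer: 49063281859/49615939876 ≈ 0.98886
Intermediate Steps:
w(-337)/379556 - 388143/(-392163) = -337/379556 - 388143/(-392163) = -337*1/379556 - 388143*(-1/392163) = -337/379556 + 129381/130721 = 49063281859/49615939876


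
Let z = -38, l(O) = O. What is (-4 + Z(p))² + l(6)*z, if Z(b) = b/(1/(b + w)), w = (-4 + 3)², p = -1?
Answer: -212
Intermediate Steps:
w = 1 (w = (-1)² = 1)
Z(b) = b*(1 + b) (Z(b) = b/(1/(b + 1)) = b/(1/(1 + b)) = b*(1 + b))
(-4 + Z(p))² + l(6)*z = (-4 - (1 - 1))² + 6*(-38) = (-4 - 1*0)² - 228 = (-4 + 0)² - 228 = (-4)² - 228 = 16 - 228 = -212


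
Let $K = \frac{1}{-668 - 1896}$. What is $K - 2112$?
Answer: $- \frac{5415169}{2564} \approx -2112.0$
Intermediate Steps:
$K = - \frac{1}{2564}$ ($K = \frac{1}{-2564} = - \frac{1}{2564} \approx -0.00039002$)
$K - 2112 = - \frac{1}{2564} - 2112 = - \frac{5415169}{2564}$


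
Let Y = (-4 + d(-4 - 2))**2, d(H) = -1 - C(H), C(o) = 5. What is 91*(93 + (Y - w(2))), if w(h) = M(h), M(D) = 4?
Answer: 17199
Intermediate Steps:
w(h) = 4
d(H) = -6 (d(H) = -1 - 1*5 = -1 - 5 = -6)
Y = 100 (Y = (-4 - 6)**2 = (-10)**2 = 100)
91*(93 + (Y - w(2))) = 91*(93 + (100 - 1*4)) = 91*(93 + (100 - 4)) = 91*(93 + 96) = 91*189 = 17199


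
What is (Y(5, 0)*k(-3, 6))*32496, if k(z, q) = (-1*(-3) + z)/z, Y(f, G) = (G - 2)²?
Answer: 0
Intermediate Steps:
Y(f, G) = (-2 + G)²
k(z, q) = (3 + z)/z
(Y(5, 0)*k(-3, 6))*32496 = ((-2 + 0)²*((3 - 3)/(-3)))*32496 = ((-2)²*(-⅓*0))*32496 = (4*0)*32496 = 0*32496 = 0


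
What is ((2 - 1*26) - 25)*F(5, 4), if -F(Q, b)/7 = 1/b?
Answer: 343/4 ≈ 85.750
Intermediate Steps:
F(Q, b) = -7/b
((2 - 1*26) - 25)*F(5, 4) = ((2 - 1*26) - 25)*(-7/4) = ((2 - 26) - 25)*(-7*1/4) = (-24 - 25)*(-7/4) = -49*(-7/4) = 343/4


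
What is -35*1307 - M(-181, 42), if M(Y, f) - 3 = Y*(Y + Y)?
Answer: -111270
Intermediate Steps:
M(Y, f) = 3 + 2*Y**2 (M(Y, f) = 3 + Y*(Y + Y) = 3 + Y*(2*Y) = 3 + 2*Y**2)
-35*1307 - M(-181, 42) = -35*1307 - (3 + 2*(-181)**2) = -45745 - (3 + 2*32761) = -45745 - (3 + 65522) = -45745 - 1*65525 = -45745 - 65525 = -111270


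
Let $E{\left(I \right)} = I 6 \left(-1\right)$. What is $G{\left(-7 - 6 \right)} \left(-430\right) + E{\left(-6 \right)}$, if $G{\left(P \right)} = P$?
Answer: $5626$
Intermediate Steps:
$E{\left(I \right)} = - 6 I$ ($E{\left(I \right)} = 6 I \left(-1\right) = - 6 I$)
$G{\left(-7 - 6 \right)} \left(-430\right) + E{\left(-6 \right)} = \left(-7 - 6\right) \left(-430\right) - -36 = \left(-13\right) \left(-430\right) + 36 = 5590 + 36 = 5626$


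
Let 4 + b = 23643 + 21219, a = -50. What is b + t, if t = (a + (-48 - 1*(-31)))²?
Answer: 49347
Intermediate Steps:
b = 44858 (b = -4 + (23643 + 21219) = -4 + 44862 = 44858)
t = 4489 (t = (-50 + (-48 - 1*(-31)))² = (-50 + (-48 + 31))² = (-50 - 17)² = (-67)² = 4489)
b + t = 44858 + 4489 = 49347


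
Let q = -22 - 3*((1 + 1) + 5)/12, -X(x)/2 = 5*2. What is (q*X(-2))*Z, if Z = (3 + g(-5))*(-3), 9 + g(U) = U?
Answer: 15675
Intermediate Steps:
g(U) = -9 + U
X(x) = -20 (X(x) = -10*2 = -2*10 = -20)
Z = 33 (Z = (3 + (-9 - 5))*(-3) = (3 - 14)*(-3) = -11*(-3) = 33)
q = -95/4 (q = -22 - 3*(2 + 5)/12 = -22 - 3*7/12 = -22 - 21/12 = -22 - 1*7/4 = -22 - 7/4 = -95/4 ≈ -23.750)
(q*X(-2))*Z = -95/4*(-20)*33 = 475*33 = 15675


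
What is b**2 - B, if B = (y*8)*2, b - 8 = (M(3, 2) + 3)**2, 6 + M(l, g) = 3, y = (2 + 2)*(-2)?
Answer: 192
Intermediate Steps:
y = -8 (y = 4*(-2) = -8)
M(l, g) = -3 (M(l, g) = -6 + 3 = -3)
b = 8 (b = 8 + (-3 + 3)**2 = 8 + 0**2 = 8 + 0 = 8)
B = -128 (B = -8*8*2 = -64*2 = -128)
b**2 - B = 8**2 - 1*(-128) = 64 + 128 = 192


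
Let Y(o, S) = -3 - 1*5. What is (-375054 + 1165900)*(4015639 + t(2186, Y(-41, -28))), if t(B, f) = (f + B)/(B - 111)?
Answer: 6589687206695138/2075 ≈ 3.1758e+12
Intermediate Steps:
Y(o, S) = -8 (Y(o, S) = -3 - 5 = -8)
t(B, f) = (B + f)/(-111 + B)
(-375054 + 1165900)*(4015639 + t(2186, Y(-41, -28))) = (-375054 + 1165900)*(4015639 + (2186 - 8)/(-111 + 2186)) = 790846*(4015639 + 2178/2075) = 790846*(8332453103/2075) = 6589687206695138/2075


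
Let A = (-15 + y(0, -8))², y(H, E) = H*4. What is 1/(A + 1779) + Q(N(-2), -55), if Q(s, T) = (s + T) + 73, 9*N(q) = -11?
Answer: 100871/6012 ≈ 16.778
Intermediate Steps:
N(q) = -11/9 (N(q) = (⅑)*(-11) = -11/9)
y(H, E) = 4*H
A = 225 (A = (-15 + 4*0)² = (-15 + 0)² = (-15)² = 225)
Q(s, T) = 73 + T + s (Q(s, T) = (T + s) + 73 = 73 + T + s)
1/(A + 1779) + Q(N(-2), -55) = 1/(225 + 1779) + (73 - 55 - 11/9) = 1/2004 + 151/9 = 100871/6012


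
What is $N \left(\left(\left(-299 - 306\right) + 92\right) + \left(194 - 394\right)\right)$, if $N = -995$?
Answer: $709435$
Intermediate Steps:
$N \left(\left(\left(-299 - 306\right) + 92\right) + \left(194 - 394\right)\right) = - 995 \left(\left(\left(-299 - 306\right) + 92\right) + \left(194 - 394\right)\right) = - 995 \left(\left(-605 + 92\right) - 200\right) = - 995 \left(-513 - 200\right) = \left(-995\right) \left(-713\right) = 709435$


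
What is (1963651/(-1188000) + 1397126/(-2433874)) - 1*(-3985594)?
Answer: 5762054345494263013/1445721156000 ≈ 3.9856e+6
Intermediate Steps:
(1963651/(-1188000) + 1397126/(-2433874)) - 1*(-3985594) = (1963651*(-1/1188000) + 1397126*(-1/2433874)) + 3985594 = (-1963651/1188000 - 698563/1216937) + 3985594 = -3219532400987/1445721156000 + 3985594 = 5762054345494263013/1445721156000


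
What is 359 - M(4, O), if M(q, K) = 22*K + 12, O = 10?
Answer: 127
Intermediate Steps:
M(q, K) = 12 + 22*K
359 - M(4, O) = 359 - (12 + 22*10) = 359 - (12 + 220) = 359 - 1*232 = 359 - 232 = 127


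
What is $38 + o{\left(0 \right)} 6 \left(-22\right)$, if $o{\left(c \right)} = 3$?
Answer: $-358$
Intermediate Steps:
$38 + o{\left(0 \right)} 6 \left(-22\right) = 38 + 3 \cdot 6 \left(-22\right) = 38 + 3 \left(-132\right) = 38 - 396 = -358$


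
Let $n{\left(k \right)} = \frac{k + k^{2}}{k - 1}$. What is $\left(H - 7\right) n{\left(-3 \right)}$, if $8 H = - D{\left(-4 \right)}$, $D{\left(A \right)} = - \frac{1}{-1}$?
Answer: $\frac{171}{16} \approx 10.688$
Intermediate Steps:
$D{\left(A \right)} = 1$ ($D{\left(A \right)} = \left(-1\right) \left(-1\right) = 1$)
$n{\left(k \right)} = \frac{k + k^{2}}{-1 + k}$
$H = - \frac{1}{8}$ ($H = \frac{\left(-1\right) 1}{8} = \frac{1}{8} \left(-1\right) = - \frac{1}{8} \approx -0.125$)
$\left(H - 7\right) n{\left(-3 \right)} = \left(- \frac{1}{8} - 7\right) \left(- \frac{3 \left(1 - 3\right)}{-1 - 3}\right) = - \frac{57 \left(\left(-3\right) \frac{1}{-4} \left(-2\right)\right)}{8} = - \frac{57 \left(\left(-3\right) \left(- \frac{1}{4}\right) \left(-2\right)\right)}{8} = \left(- \frac{57}{8}\right) \left(- \frac{3}{2}\right) = \frac{171}{16}$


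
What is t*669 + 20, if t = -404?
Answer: -270256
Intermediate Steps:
t*669 + 20 = -404*669 + 20 = -270276 + 20 = -270256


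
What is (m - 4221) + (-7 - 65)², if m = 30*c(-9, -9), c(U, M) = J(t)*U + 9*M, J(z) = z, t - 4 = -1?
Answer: -2277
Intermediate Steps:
t = 3 (t = 4 - 1 = 3)
c(U, M) = 3*U + 9*M
m = -3240 (m = 30*(3*(-9) + 9*(-9)) = 30*(-27 - 81) = 30*(-108) = -3240)
(m - 4221) + (-7 - 65)² = (-3240 - 4221) + (-7 - 65)² = -7461 + (-72)² = -7461 + 5184 = -2277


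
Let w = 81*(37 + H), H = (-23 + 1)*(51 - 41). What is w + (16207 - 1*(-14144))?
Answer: 15528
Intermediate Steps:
H = -220 (H = -22*10 = -220)
w = -14823 (w = 81*(37 - 220) = 81*(-183) = -14823)
w + (16207 - 1*(-14144)) = -14823 + (16207 - 1*(-14144)) = -14823 + (16207 + 14144) = -14823 + 30351 = 15528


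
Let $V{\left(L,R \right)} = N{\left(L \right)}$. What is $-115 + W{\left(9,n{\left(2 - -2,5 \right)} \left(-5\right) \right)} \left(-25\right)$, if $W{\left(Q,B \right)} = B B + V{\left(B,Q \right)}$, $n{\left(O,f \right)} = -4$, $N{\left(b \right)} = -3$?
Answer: $-10040$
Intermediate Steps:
$V{\left(L,R \right)} = -3$
$W{\left(Q,B \right)} = -3 + B^{2}$ ($W{\left(Q,B \right)} = B B - 3 = B^{2} - 3 = -3 + B^{2}$)
$-115 + W{\left(9,n{\left(2 - -2,5 \right)} \left(-5\right) \right)} \left(-25\right) = -115 + \left(-3 + \left(\left(-4\right) \left(-5\right)\right)^{2}\right) \left(-25\right) = -115 + \left(-3 + 20^{2}\right) \left(-25\right) = -115 + \left(-3 + 400\right) \left(-25\right) = -115 + 397 \left(-25\right) = -115 - 9925 = -10040$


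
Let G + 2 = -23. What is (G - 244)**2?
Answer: 72361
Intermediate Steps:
G = -25 (G = -2 - 23 = -25)
(G - 244)**2 = (-25 - 244)**2 = (-269)**2 = 72361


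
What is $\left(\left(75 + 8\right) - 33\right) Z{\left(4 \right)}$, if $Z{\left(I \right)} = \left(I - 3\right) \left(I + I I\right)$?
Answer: $1000$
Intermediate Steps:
$Z{\left(I \right)} = \left(-3 + I\right) \left(I + I^{2}\right)$
$\left(\left(75 + 8\right) - 33\right) Z{\left(4 \right)} = \left(\left(75 + 8\right) - 33\right) 4 \left(-3 + 4^{2} - 8\right) = \left(83 - 33\right) 4 \left(-3 + 16 - 8\right) = 50 \cdot 4 \cdot 5 = 50 \cdot 20 = 1000$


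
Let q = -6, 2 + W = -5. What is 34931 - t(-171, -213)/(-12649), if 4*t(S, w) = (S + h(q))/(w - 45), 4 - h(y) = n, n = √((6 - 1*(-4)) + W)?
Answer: 455981170175/13053768 + √3/13053768 ≈ 34931.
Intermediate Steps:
W = -7 (W = -2 - 5 = -7)
n = √3 (n = √((6 - 1*(-4)) - 7) = √((6 + 4) - 7) = √(10 - 7) = √3 ≈ 1.7320)
h(y) = 4 - √3
t(S, w) = (4 + S - √3)/(4*(-45 + w)) (t(S, w) = ((S + (4 - √3))/(w - 45))/4 = ((4 + S - √3)/(-45 + w))/4 = (4 + S - √3)/(4*(-45 + w)))
34931 - t(-171, -213)/(-12649) = 34931 - (4 - 171 - √3)/(4*(-45 - 213))/(-12649) = 34931 - (¼)*(-167 - √3)/(-258)*(-1)/12649 = 34931 - (¼)*(-1/258)*(-167 - √3)*(-1)/12649 = 34931 - (167/1032 + √3/1032)*(-1)/12649 = 34931 - (-167/13053768 - √3/13053768) = 34931 + (167/13053768 + √3/13053768) = 455981170175/13053768 + √3/13053768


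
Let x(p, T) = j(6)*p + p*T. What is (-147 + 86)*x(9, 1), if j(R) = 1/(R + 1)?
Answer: -4392/7 ≈ -627.43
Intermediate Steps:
j(R) = 1/(1 + R)
x(p, T) = p/7 + T*p (x(p, T) = p/(1 + 6) + p*T = p/7 + T*p)
(-147 + 86)*x(9, 1) = (-147 + 86)*(9*(⅐ + 1)) = -549*8/7 = -61*72/7 = -4392/7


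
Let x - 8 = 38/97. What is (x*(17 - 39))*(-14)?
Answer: 250712/97 ≈ 2584.7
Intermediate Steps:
x = 814/97 (x = 8 + 38/97 = 814/97 ≈ 8.3918)
(x*(17 - 39))*(-14) = (814*(17 - 39)/97)*(-14) = ((814/97)*(-22))*(-14) = -17908/97*(-14) = 250712/97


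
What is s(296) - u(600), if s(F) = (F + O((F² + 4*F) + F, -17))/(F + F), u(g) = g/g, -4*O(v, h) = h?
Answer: -1167/2368 ≈ -0.49282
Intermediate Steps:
O(v, h) = -h/4
u(g) = 1
s(F) = (17/4 + F)/(2*F) (s(F) = (F - ¼*(-17))/(F + F) = (F + 17/4)/((2*F)) = (17/4 + F)*(1/(2*F)) = (17/4 + F)/(2*F))
s(296) - u(600) = (⅛)*(17 + 4*296)/296 - 1*1 = (⅛)*(1/296)*(17 + 1184) - 1 = (⅛)*(1/296)*1201 - 1 = 1201/2368 - 1 = -1167/2368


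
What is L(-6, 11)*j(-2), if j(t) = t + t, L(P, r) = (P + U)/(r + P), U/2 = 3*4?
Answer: -72/5 ≈ -14.400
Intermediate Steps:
U = 24 (U = 2*(3*4) = 2*12 = 24)
L(P, r) = (24 + P)/(P + r) (L(P, r) = (P + 24)/(r + P) = (24 + P)/(P + r))
j(t) = 2*t
L(-6, 11)*j(-2) = ((24 - 6)/(-6 + 11))*(2*(-2)) = (18/5)*(-4) = -72/5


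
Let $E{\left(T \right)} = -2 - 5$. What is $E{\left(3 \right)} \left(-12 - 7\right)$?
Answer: $133$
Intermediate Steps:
$E{\left(T \right)} = -7$
$E{\left(3 \right)} \left(-12 - 7\right) = - 7 \left(-12 - 7\right) = \left(-7\right) \left(-19\right) = 133$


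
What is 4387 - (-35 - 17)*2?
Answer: 4491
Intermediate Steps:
4387 - (-35 - 17)*2 = 4387 - (-52)*2 = 4387 - 1*(-104) = 4387 + 104 = 4491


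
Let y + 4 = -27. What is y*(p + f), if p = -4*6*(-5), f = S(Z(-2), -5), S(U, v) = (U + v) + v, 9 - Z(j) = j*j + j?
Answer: -3627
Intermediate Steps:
Z(j) = 9 - j - j² (Z(j) = 9 - (j*j + j) = 9 - (j² + j) = 9 - (j + j²) = 9 + (-j - j²) = 9 - j - j²)
y = -31 (y = -4 - 27 = -31)
S(U, v) = U + 2*v
f = -3 (f = (9 - 1*(-2) - 1*(-2)²) + 2*(-5) = (9 + 2 - 1*4) - 10 = (9 + 2 - 4) - 10 = 7 - 10 = -3)
p = 120 (p = -24*(-5) = 120)
y*(p + f) = -31*(120 - 3) = -31*117 = -3627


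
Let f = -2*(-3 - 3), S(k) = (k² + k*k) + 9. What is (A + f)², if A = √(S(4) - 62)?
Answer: (12 + I*√21)² ≈ 123.0 + 109.98*I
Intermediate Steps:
S(k) = 9 + 2*k² (S(k) = (k² + k²) + 9 = 2*k² + 9 = 9 + 2*k²)
A = I*√21 (A = √((9 + 2*4²) - 62) = √((9 + 2*16) - 62) = √((9 + 32) - 62) = √(41 - 62) = √(-21) = I*√21 ≈ 4.5826*I)
f = 12 (f = -2*(-6) = 12)
(A + f)² = (I*√21 + 12)² = (12 + I*√21)²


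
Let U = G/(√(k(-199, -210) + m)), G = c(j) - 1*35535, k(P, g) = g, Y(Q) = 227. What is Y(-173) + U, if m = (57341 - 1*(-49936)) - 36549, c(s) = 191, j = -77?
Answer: 227 - 17672*√70518/35259 ≈ 93.904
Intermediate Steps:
G = -35344 (G = 191 - 1*35535 = 191 - 35535 = -35344)
m = 70728 (m = (57341 + 49936) - 36549 = 107277 - 36549 = 70728)
U = -17672*√70518/35259 (U = -35344/√(-210 + 70728) = -35344*√70518/70518 = -17672*√70518/35259 ≈ -133.10)
Y(-173) + U = 227 - 17672*√70518/35259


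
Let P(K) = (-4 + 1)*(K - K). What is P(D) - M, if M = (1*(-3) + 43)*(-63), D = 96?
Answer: 2520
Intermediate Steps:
M = -2520 (M = (-3 + 43)*(-63) = 40*(-63) = -2520)
P(K) = 0 (P(K) = -3*0 = 0)
P(D) - M = 0 - 1*(-2520) = 0 + 2520 = 2520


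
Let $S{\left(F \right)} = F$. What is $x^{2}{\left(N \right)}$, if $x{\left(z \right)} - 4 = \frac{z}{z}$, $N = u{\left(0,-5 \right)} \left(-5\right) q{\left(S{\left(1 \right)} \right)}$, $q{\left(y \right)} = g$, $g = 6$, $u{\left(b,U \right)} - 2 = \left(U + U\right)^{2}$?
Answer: $25$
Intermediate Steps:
$u{\left(b,U \right)} = 2 + 4 U^{2}$ ($u{\left(b,U \right)} = 2 + \left(U + U\right)^{2} = 2 + \left(2 U\right)^{2} = 2 + 4 U^{2}$)
$q{\left(y \right)} = 6$
$N = -3060$ ($N = \left(2 + 4 \left(-5\right)^{2}\right) \left(-5\right) 6 = \left(2 + 4 \cdot 25\right) \left(-5\right) 6 = \left(2 + 100\right) \left(-5\right) 6 = 102 \left(-5\right) 6 = \left(-510\right) 6 = -3060$)
$x{\left(z \right)} = 5$ ($x{\left(z \right)} = 4 + \frac{z}{z} = 4 + 1 = 5$)
$x^{2}{\left(N \right)} = 5^{2} = 25$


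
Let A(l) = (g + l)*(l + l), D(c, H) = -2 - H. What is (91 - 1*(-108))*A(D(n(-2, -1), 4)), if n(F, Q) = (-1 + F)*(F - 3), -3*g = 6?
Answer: 19104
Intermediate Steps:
g = -2 (g = -1/3*6 = -2)
n(F, Q) = (-1 + F)*(-3 + F)
A(l) = 2*l*(-2 + l) (A(l) = (-2 + l)*(l + l) = (-2 + l)*(2*l) = 2*l*(-2 + l))
(91 - 1*(-108))*A(D(n(-2, -1), 4)) = (91 - 1*(-108))*(2*(-2 - 1*4)*(-2 + (-2 - 1*4))) = (91 + 108)*(2*(-2 - 4)*(-2 + (-2 - 4))) = 199*(2*(-6)*(-2 - 6)) = 199*(2*(-6)*(-8)) = 199*96 = 19104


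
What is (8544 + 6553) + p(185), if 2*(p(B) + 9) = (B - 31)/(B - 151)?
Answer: 513069/34 ≈ 15090.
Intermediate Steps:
p(B) = -9 + (-31 + B)/(2*(-151 + B)) (p(B) = -9 + ((B - 31)/(B - 151))/2 = -9 + ((-31 + B)/(-151 + B))/2 = -9 + (-31 + B)/(2*(-151 + B)))
(8544 + 6553) + p(185) = (8544 + 6553) + (2687 - 17*185)/(2*(-151 + 185)) = 15097 + (1/2)*(2687 - 3145)/34 = 15097 + (1/2)*(1/34)*(-458) = 15097 - 229/34 = 513069/34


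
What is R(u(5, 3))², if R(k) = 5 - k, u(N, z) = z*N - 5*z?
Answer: 25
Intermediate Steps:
u(N, z) = -5*z + N*z (u(N, z) = N*z - 5*z = -5*z + N*z)
R(u(5, 3))² = (5 - 3*(-5 + 5))² = (5 - 3*0)² = (5 - 1*0)² = (5 + 0)² = 5² = 25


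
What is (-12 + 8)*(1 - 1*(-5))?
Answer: -24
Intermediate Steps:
(-12 + 8)*(1 - 1*(-5)) = -4*(1 + 5) = -4*6 = -24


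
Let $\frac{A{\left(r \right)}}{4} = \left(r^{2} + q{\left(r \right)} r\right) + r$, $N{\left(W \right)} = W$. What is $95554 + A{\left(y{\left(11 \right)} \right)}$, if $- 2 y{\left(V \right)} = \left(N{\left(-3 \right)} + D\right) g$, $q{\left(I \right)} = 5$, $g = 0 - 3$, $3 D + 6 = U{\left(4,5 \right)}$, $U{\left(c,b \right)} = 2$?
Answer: $95567$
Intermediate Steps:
$D = - \frac{4}{3}$ ($D = -2 + \frac{1}{3} \cdot 2 = -2 + \frac{2}{3} = - \frac{4}{3} \approx -1.3333$)
$g = -3$
$y{\left(V \right)} = - \frac{13}{2}$ ($y{\left(V \right)} = - \frac{\left(-3 - \frac{4}{3}\right) \left(-3\right)}{2} = - \frac{\left(- \frac{13}{3}\right) \left(-3\right)}{2} = \left(- \frac{1}{2}\right) 13 = - \frac{13}{2}$)
$A{\left(r \right)} = 4 r^{2} + 24 r$ ($A{\left(r \right)} = 4 \left(\left(r^{2} + 5 r\right) + r\right) = 4 \left(r^{2} + 6 r\right) = 4 r^{2} + 24 r$)
$95554 + A{\left(y{\left(11 \right)} \right)} = 95554 + 4 \left(- \frac{13}{2}\right) \left(6 - \frac{13}{2}\right) = 95554 + 4 \left(- \frac{13}{2}\right) \left(- \frac{1}{2}\right) = 95554 + 13 = 95567$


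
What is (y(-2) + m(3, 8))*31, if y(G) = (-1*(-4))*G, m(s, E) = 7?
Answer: -31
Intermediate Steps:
y(G) = 4*G
(y(-2) + m(3, 8))*31 = (4*(-2) + 7)*31 = (-8 + 7)*31 = -1*31 = -31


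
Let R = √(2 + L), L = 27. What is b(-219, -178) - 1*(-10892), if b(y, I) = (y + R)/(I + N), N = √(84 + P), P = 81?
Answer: 343343930/31519 - 178*√29/31519 - √4785/31519 + 219*√165/31519 ≈ 10893.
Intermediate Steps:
R = √29 (R = √(2 + 27) = √29 ≈ 5.3852)
N = √165 (N = √(84 + 81) = √165 ≈ 12.845)
b(y, I) = (y + √29)/(I + √165)
b(-219, -178) - 1*(-10892) = (-219 + √29)/(-178 + √165) - 1*(-10892) = (-219 + √29)/(-178 + √165) + 10892 = 10892 + (-219 + √29)/(-178 + √165)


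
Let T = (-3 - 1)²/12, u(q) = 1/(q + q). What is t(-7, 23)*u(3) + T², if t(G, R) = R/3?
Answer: 55/18 ≈ 3.0556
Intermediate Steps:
t(G, R) = R/3 (t(G, R) = R*(⅓) = R/3)
u(q) = 1/(2*q)
T = 4/3 (T = (-4)²*(1/12) = 16*(1/12) = 4/3 ≈ 1.3333)
t(-7, 23)*u(3) + T² = ((⅓)*23)*((½)/3) + (4/3)² = 23*((½)*(⅓))/3 + 16/9 = (23/3)*(⅙) + 16/9 = 23/18 + 16/9 = 55/18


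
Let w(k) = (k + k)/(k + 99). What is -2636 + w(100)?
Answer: -524364/199 ≈ -2635.0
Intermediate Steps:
w(k) = 2*k/(99 + k) (w(k) = (2*k)/(99 + k) = 2*k/(99 + k))
-2636 + w(100) = -2636 + 2*100/(99 + 100) = -2636 + 2*100/199 = -2636 + 2*100*(1/199) = -2636 + 200/199 = -524364/199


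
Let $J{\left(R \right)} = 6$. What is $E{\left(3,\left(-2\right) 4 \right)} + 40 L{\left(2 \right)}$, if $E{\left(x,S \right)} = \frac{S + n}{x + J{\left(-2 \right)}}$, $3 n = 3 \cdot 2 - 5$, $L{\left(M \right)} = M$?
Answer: $\frac{2137}{27} \approx 79.148$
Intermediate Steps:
$n = \frac{1}{3}$ ($n = \frac{3 \cdot 2 - 5}{3} = \frac{6 - 5}{3} = \frac{1}{3} \cdot 1 = \frac{1}{3} \approx 0.33333$)
$E{\left(x,S \right)} = \frac{\frac{1}{3} + S}{6 + x}$ ($E{\left(x,S \right)} = \frac{S + \frac{1}{3}}{x + 6} = \frac{\frac{1}{3} + S}{6 + x}$)
$E{\left(3,\left(-2\right) 4 \right)} + 40 L{\left(2 \right)} = \frac{\frac{1}{3} - 8}{6 + 3} + 40 \cdot 2 = \frac{\frac{1}{3} - 8}{9} + 80 = \frac{1}{9} \left(- \frac{23}{3}\right) + 80 = - \frac{23}{27} + 80 = \frac{2137}{27}$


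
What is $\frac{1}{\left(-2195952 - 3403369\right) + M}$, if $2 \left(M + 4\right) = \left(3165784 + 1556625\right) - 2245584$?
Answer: $- \frac{2}{8721825} \approx -2.2931 \cdot 10^{-7}$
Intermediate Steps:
$M = \frac{2476817}{2}$ ($M = -4 + \frac{\left(3165784 + 1556625\right) - 2245584}{2} = -4 + \frac{4722409 - 2245584}{2} = -4 + \frac{1}{2} \cdot 2476825 = -4 + \frac{2476825}{2} = \frac{2476817}{2} \approx 1.2384 \cdot 10^{6}$)
$\frac{1}{\left(-2195952 - 3403369\right) + M} = \frac{1}{\left(-2195952 - 3403369\right) + \frac{2476817}{2}} = \frac{1}{-5599321 + \frac{2476817}{2}} = \frac{1}{- \frac{8721825}{2}} = - \frac{2}{8721825}$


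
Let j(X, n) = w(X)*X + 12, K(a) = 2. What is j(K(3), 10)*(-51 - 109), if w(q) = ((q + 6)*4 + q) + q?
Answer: -13440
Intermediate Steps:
w(q) = 24 + 6*q (w(q) = ((6 + q)*4 + q) + q = ((24 + 4*q) + q) + q = (24 + 5*q) + q = 24 + 6*q)
j(X, n) = 12 + X*(24 + 6*X) (j(X, n) = (24 + 6*X)*X + 12 = X*(24 + 6*X) + 12 = 12 + X*(24 + 6*X))
j(K(3), 10)*(-51 - 109) = (12 + 6*2*(4 + 2))*(-51 - 109) = (12 + 6*2*6)*(-160) = (12 + 72)*(-160) = 84*(-160) = -13440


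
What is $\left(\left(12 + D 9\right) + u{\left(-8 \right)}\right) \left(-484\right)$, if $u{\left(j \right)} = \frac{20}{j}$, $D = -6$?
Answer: $21538$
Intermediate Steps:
$\left(\left(12 + D 9\right) + u{\left(-8 \right)}\right) \left(-484\right) = \left(\left(12 - 54\right) + \frac{20}{-8}\right) \left(-484\right) = \left(\left(12 - 54\right) + 20 \left(- \frac{1}{8}\right)\right) \left(-484\right) = \left(-42 - \frac{5}{2}\right) \left(-484\right) = \left(- \frac{89}{2}\right) \left(-484\right) = 21538$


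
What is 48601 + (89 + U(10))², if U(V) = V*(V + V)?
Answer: 132122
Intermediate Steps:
U(V) = 2*V² (U(V) = V*(2*V) = 2*V²)
48601 + (89 + U(10))² = 48601 + (89 + 2*10²)² = 48601 + (89 + 2*100)² = 48601 + (89 + 200)² = 48601 + 289² = 48601 + 83521 = 132122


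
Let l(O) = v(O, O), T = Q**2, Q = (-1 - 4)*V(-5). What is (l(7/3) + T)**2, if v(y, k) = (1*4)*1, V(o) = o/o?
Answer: 841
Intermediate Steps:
V(o) = 1
Q = -5 (Q = (-1 - 4)*1 = -5*1 = -5)
v(y, k) = 4 (v(y, k) = 4*1 = 4)
T = 25 (T = (-5)**2 = 25)
l(O) = 4
(l(7/3) + T)**2 = (4 + 25)**2 = 29**2 = 841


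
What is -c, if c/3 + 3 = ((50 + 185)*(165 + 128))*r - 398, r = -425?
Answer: 87791328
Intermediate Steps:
c = -87791328 (c = -9 + 3*(((50 + 185)*(165 + 128))*(-425) - 398) = -9 + 3*((235*293)*(-425) - 398) = -9 + 3*(68855*(-425) - 398) = -9 + 3*(-29263375 - 398) = -9 + 3*(-29263773) = -9 - 87791319 = -87791328)
-c = -1*(-87791328) = 87791328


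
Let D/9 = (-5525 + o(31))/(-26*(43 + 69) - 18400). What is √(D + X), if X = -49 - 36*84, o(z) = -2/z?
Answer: 3*I*√28727444281/9176 ≈ 55.414*I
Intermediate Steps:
X = -3073 (X = -49 - 3024 = -3073)
D = 171277/73408 (D = 9*((-5525 - 2/31)/(-26*(43 + 69) - 18400)) = 9*((-5525 - 2*1/31)/(-26*112 - 18400)) = 9*((-5525 - 2/31)/(-2912 - 18400)) = 9*(-171277/31/(-21312)) = 9*(-171277/31*(-1/21312)) = 9*(171277/660672) = 171277/73408 ≈ 2.3332)
√(D + X) = √(171277/73408 - 3073) = √(-225411507/73408) = 3*I*√28727444281/9176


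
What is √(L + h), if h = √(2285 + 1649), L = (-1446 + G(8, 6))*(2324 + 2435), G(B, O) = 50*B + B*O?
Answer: √(-4749482 + √3934) ≈ 2179.3*I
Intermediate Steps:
L = -4749482 (L = (-1446 + 8*(50 + 6))*(2324 + 2435) = (-1446 + 8*56)*4759 = (-1446 + 448)*4759 = -998*4759 = -4749482)
h = √3934 ≈ 62.722
√(L + h) = √(-4749482 + √3934)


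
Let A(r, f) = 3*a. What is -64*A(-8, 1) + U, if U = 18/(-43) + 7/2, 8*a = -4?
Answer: 8521/86 ≈ 99.081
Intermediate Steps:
a = -½ (a = (⅛)*(-4) = -½ ≈ -0.50000)
A(r, f) = -3/2 (A(r, f) = 3*(-½) = -3/2)
U = 265/86 (U = 18*(-1/43) + 7*(½) = -18/43 + 7/2 = 265/86 ≈ 3.0814)
-64*A(-8, 1) + U = -64*(-3/2) + 265/86 = 96 + 265/86 = 8521/86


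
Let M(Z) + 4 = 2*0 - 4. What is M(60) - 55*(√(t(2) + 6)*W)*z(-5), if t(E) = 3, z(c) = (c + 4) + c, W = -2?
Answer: -1988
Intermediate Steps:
z(c) = 4 + 2*c (z(c) = (4 + c) + c = 4 + 2*c)
M(Z) = -8 (M(Z) = -4 + (2*0 - 4) = -4 + (0 - 4) = -4 - 4 = -8)
M(60) - 55*(√(t(2) + 6)*W)*z(-5) = -8 - 55*(√(3 + 6)*(-2))*(4 + 2*(-5)) = -8 - 55*(√9*(-2))*(4 - 10) = -8 - 55*(3*(-2))*(-6) = -8 - 55*(-6*(-6)) = -8 - 55*36 = -8 - 1*1980 = -8 - 1980 = -1988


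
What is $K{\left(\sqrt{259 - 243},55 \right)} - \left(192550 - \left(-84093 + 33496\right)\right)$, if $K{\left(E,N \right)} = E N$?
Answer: $-242927$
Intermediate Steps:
$K{\left(\sqrt{259 - 243},55 \right)} - \left(192550 - \left(-84093 + 33496\right)\right) = \sqrt{259 - 243} \cdot 55 - \left(192550 - \left(-84093 + 33496\right)\right) = \sqrt{16} \cdot 55 - \left(192550 - -50597\right) = 4 \cdot 55 - \left(192550 + 50597\right) = 220 - 243147 = -242927$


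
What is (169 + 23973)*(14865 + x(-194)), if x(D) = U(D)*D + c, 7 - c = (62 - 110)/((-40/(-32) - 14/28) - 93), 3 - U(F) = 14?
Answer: 50497193708/123 ≈ 4.1055e+8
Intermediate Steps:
U(F) = -11 (U(F) = 3 - 1*14 = 3 - 14 = -11)
c = 797/123 (c = 7 - (62 - 110)/((-40/(-32) - 14/28) - 93) = 7 - (-48)/((-40*(-1/32) - 14*1/28) - 93) = 7 - (-48)/((5/4 - ½) - 93) = 7 - (-48)/(¾ - 93) = 7 - (-48)/(-369/4) = 7 - (-48)*(-4)/369 = 7 - 1*64/123 = 7 - 64/123 = 797/123 ≈ 6.4797)
x(D) = 797/123 - 11*D (x(D) = -11*D + 797/123 = 797/123 - 11*D)
(169 + 23973)*(14865 + x(-194)) = (169 + 23973)*(14865 + (797/123 - 11*(-194))) = 24142*(14865 + (797/123 + 2134)) = 24142*(14865 + 263279/123) = 24142*(2091674/123) = 50497193708/123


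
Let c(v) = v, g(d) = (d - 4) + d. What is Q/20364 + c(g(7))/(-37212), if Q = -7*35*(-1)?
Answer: 742775/63148764 ≈ 0.011762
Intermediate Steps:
g(d) = -4 + 2*d (g(d) = (-4 + d) + d = -4 + 2*d)
Q = 245 (Q = -245*(-1) = 245)
Q/20364 + c(g(7))/(-37212) = 245/20364 + (-4 + 2*7)/(-37212) = 245*(1/20364) + (-4 + 14)*(-1/37212) = 245/20364 + 10*(-1/37212) = 245/20364 - 5/18606 = 742775/63148764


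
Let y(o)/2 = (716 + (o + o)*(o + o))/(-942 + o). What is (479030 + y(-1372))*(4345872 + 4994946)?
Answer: 5106694864420644/1157 ≈ 4.4137e+12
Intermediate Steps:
y(o) = 2*(716 + 4*o²)/(-942 + o) (y(o) = 2*((716 + (o + o)*(o + o))/(-942 + o)) = 2*((716 + (2*o)*(2*o))/(-942 + o)) = 2*((716 + 4*o²)/(-942 + o)) = 2*(716 + 4*o²)/(-942 + o))
(479030 + y(-1372))*(4345872 + 4994946) = (479030 + 8*(179 + (-1372)²)/(-942 - 1372))*(4345872 + 4994946) = (479030 + 8*(179 + 1882384)/(-2314))*9340818 = (479030 + 8*(-1/2314)*1882563)*9340818 = (479030 - 7530252/1157)*9340818 = (546707458/1157)*9340818 = 5106694864420644/1157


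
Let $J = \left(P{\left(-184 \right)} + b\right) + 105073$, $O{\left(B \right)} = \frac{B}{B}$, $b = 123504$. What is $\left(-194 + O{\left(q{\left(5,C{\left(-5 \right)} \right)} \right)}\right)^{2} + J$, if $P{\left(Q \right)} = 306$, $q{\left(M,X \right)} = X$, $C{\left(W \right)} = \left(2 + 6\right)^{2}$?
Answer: $266132$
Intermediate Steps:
$C{\left(W \right)} = 64$ ($C{\left(W \right)} = 8^{2} = 64$)
$O{\left(B \right)} = 1$
$J = 228883$ ($J = \left(306 + 123504\right) + 105073 = 123810 + 105073 = 228883$)
$\left(-194 + O{\left(q{\left(5,C{\left(-5 \right)} \right)} \right)}\right)^{2} + J = \left(-194 + 1\right)^{2} + 228883 = \left(-193\right)^{2} + 228883 = 37249 + 228883 = 266132$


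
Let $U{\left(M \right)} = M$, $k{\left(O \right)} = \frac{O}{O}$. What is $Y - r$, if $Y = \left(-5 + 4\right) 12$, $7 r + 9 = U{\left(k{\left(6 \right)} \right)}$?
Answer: $- \frac{76}{7} \approx -10.857$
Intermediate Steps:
$k{\left(O \right)} = 1$
$r = - \frac{8}{7}$ ($r = - \frac{9}{7} + \frac{1}{7} \cdot 1 = - \frac{9}{7} + \frac{1}{7} = - \frac{8}{7} \approx -1.1429$)
$Y = -12$ ($Y = \left(-1\right) 12 = -12$)
$Y - r = -12 - - \frac{8}{7} = -12 + \frac{8}{7} = - \frac{76}{7}$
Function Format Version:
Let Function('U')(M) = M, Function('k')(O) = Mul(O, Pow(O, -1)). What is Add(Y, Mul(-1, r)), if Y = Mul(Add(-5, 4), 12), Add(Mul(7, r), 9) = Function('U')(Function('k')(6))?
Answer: Rational(-76, 7) ≈ -10.857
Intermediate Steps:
Function('k')(O) = 1
r = Rational(-8, 7) (r = Add(Rational(-9, 7), Mul(Rational(1, 7), 1)) = Add(Rational(-9, 7), Rational(1, 7)) = Rational(-8, 7) ≈ -1.1429)
Y = -12 (Y = Mul(-1, 12) = -12)
Add(Y, Mul(-1, r)) = Add(-12, Mul(-1, Rational(-8, 7))) = Add(-12, Rational(8, 7)) = Rational(-76, 7)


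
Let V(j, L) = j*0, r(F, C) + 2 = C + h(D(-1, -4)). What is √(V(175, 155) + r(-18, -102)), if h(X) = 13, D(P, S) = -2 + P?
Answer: I*√91 ≈ 9.5394*I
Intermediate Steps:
r(F, C) = 11 + C (r(F, C) = -2 + (C + 13) = -2 + (13 + C) = 11 + C)
V(j, L) = 0
√(V(175, 155) + r(-18, -102)) = √(0 + (11 - 102)) = √(0 - 91) = √(-91) = I*√91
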